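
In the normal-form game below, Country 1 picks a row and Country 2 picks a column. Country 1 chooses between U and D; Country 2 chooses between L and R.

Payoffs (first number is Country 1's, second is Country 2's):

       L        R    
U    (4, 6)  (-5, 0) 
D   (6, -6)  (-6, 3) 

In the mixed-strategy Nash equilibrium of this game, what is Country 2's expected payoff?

First find x, the probability Country 1 plays U, from Country 2's indifference between L and R: 6x − 6(1−x) = 3(1−x), giving x = 3/5.
Since Country 2 is indifferent in equilibrium, Country 2's expected payoff equals the payoff from either column against (3/5, 2/5). Using L: 6(3/5) − 6(2/5) = 6/5.

6/5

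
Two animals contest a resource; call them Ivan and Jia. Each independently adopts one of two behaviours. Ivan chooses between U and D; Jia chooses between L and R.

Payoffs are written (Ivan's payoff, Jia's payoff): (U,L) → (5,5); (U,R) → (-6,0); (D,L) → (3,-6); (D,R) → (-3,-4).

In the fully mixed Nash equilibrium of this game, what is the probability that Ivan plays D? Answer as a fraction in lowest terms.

5/7

Let x be the probability that Ivan plays U. In a completely mixed equilibrium, Jia must be indifferent between L and R.
Jia's expected payoff from L is 5x − 6(1−x); from R it is −4(1−x).
Setting these equal: 11x − 6 = 4x − 4, so x = 2/7.
Therefore Ivan plays D with probability 1 − 2/7 = 5/7.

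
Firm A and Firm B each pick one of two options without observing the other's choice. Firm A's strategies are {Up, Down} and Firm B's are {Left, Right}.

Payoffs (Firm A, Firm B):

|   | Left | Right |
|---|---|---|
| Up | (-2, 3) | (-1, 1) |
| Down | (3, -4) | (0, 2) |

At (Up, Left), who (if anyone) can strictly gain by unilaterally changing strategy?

Firm A at (Up, Left) earns -2; deviating to Down yields 3 — a strict improvement.
Firm B earns 3; deviating to Right yields 1 — not better.
Only Firm A has a strictly profitable deviation.

Firm A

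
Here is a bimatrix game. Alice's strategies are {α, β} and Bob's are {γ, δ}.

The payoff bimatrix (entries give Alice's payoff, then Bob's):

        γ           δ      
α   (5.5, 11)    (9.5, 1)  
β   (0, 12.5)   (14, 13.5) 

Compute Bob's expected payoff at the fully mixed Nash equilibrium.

136/11

First find p, the probability Alice plays α, from Bob's indifference between γ and δ: 11p + 12.5(1−p) = p + 13.5(1−p), giving p = 1/11.
Since Bob is indifferent in equilibrium, Bob's expected payoff equals the payoff from either column against (1/11, 10/11). Using γ: 11(1/11) + 12.5(10/11) = 136/11.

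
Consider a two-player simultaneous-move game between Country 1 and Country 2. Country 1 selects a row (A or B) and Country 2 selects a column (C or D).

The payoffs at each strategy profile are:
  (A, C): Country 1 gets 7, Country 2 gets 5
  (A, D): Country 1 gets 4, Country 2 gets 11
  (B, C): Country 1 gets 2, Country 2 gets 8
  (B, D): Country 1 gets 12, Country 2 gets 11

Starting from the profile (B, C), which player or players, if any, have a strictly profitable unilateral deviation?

Country 1 at (B, C) earns 2; deviating to A yields 7 — a strict improvement.
Country 2 earns 8; deviating to D yields 11 — a strict improvement.
Both Country 1 and Country 2 have strictly profitable deviations.

Both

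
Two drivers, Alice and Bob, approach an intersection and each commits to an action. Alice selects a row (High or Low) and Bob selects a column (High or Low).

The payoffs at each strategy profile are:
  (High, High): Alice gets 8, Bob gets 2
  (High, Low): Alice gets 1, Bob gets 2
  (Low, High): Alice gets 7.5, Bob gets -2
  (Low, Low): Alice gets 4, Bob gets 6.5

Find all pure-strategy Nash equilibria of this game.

(High, High) and (Low, Low)

(High, High): Alice gets 8 ≥ 7.5 from Low, and Bob gets 2 ≥ 2 from Low — Nash equilibrium.
(High, Low): Alice prefers Low (4 > 1) — not an equilibrium.
(Low, High): Alice prefers High (8 > 7.5); Bob prefers Low (6.5 > -2) — not an equilibrium.
(Low, Low): Alice gets 4 ≥ 1 from High, and Bob gets 6.5 ≥ -2 from High — Nash equilibrium.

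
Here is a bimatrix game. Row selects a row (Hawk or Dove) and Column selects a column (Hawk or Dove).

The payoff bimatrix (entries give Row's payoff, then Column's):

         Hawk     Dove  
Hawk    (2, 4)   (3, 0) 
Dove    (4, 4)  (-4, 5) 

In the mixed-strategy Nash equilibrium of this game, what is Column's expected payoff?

First find x, the probability Row plays Hawk, from Column's indifference between Hawk and Dove: 4x + 4(1−x) = 5(1−x), giving x = 1/5.
Since Column is indifferent in equilibrium, Column's expected payoff equals the payoff from either column against (1/5, 4/5). Using Hawk: 4(1/5) + 4(4/5) = 4.

4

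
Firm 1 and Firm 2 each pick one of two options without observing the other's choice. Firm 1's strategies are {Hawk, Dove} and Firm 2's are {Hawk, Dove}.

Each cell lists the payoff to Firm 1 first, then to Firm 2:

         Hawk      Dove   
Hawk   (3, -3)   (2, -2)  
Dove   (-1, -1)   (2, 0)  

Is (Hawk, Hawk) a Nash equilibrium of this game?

No

At (Hawk, Hawk), Firm 1 earns 3; switching to Dove would give -1, so Firm 1 has no profitable deviation.
Firm 2 earns -3; switching to Dove would give -2, so Firm 2 would deviate.
Since at least one player can profitably deviate, this is not a Nash equilibrium.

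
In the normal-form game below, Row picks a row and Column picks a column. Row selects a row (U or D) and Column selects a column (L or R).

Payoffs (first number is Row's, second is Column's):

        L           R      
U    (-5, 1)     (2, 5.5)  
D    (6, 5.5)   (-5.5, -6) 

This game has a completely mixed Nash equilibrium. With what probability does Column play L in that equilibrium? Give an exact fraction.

15/37

Let q be the probability that Column plays L. In a completely mixed equilibrium, Row must be indifferent between U and D.
Row's expected payoff from U is −5q + 2(1−q); from D it is 6q − 5.5(1−q).
Setting these equal: −7q + 2 = 11.5q − 5.5, so q = 15/37.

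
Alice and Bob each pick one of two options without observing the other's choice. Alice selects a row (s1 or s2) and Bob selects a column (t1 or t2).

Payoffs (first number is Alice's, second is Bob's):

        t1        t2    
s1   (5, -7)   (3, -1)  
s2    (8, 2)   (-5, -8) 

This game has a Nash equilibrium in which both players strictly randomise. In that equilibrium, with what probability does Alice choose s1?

Let r be the probability that Alice plays s1. In a completely mixed equilibrium, Bob must be indifferent between t1 and t2.
Bob's expected payoff from t1 is −7r + 2(1−r); from t2 it is −r − 8(1−r).
Setting these equal: −9r + 2 = 7r − 8, so r = 5/8.

5/8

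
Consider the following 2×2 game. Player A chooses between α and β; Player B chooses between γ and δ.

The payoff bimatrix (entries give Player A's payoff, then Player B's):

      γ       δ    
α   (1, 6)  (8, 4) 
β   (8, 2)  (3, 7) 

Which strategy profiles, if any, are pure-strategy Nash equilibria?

(α, γ): Player A prefers β (8 > 1) — not an equilibrium.
(α, δ): Player B prefers γ (6 > 4) — not an equilibrium.
(β, γ): Player B prefers δ (7 > 2) — not an equilibrium.
(β, δ): Player A prefers α (8 > 3) — not an equilibrium.

none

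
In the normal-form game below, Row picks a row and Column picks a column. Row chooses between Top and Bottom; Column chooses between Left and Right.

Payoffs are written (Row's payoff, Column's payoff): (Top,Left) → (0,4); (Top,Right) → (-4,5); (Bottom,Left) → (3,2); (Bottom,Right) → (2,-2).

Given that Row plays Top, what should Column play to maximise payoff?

Against Top, Column earns 4 from Left and 5 from Right.
So Right is the best response.

Right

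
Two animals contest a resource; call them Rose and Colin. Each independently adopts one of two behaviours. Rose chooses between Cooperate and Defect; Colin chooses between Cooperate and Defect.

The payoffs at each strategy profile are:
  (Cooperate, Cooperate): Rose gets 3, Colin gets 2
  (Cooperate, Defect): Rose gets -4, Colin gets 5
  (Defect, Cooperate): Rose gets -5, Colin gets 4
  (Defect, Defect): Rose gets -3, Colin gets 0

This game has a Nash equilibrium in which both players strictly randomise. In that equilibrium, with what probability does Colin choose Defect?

8/9

Let c be the probability that Colin plays Cooperate. In a completely mixed equilibrium, Rose must be indifferent between Cooperate and Defect.
Rose's expected payoff from Cooperate is 3c − 4(1−c); from Defect it is −5c − 3(1−c).
Setting these equal: 7c − 4 = −2c − 3, so c = 1/9.
Therefore Colin plays Defect with probability 1 − 1/9 = 8/9.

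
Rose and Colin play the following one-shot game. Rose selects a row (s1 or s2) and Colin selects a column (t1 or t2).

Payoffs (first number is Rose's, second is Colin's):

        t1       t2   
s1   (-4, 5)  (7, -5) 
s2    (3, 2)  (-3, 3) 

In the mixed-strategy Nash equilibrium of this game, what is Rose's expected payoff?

First find y, the probability Colin plays t1, from Rose's indifference between s1 and s2: −4y + 7(1−y) = 3y − 3(1−y), giving y = 10/17.
Since Rose is indifferent in equilibrium, Rose's expected payoff equals the payoff from either row against (10/17, 7/17). Using s1: −4(10/17) + 7(7/17) = 9/17.

9/17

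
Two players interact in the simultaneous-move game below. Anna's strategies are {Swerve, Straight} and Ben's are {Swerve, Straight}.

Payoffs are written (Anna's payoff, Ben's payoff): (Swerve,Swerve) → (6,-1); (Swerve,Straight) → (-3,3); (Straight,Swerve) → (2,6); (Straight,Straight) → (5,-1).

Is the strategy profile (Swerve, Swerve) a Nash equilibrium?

No

At (Swerve, Swerve), Anna earns 6; switching to Straight would give 2, so Anna has no profitable deviation.
Ben earns -1; switching to Straight would give 3, so Ben would deviate.
Since at least one player can profitably deviate, this is not a Nash equilibrium.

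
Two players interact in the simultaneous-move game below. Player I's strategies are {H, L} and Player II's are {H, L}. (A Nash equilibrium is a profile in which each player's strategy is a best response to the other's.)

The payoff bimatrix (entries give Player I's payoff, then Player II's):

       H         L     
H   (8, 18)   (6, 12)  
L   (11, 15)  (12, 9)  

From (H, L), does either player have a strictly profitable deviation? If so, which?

Player I at (H, L) earns 6; deviating to L yields 12 — a strict improvement.
Player II earns 12; deviating to H yields 18 — a strict improvement.
Both Player I and Player II have strictly profitable deviations.

Both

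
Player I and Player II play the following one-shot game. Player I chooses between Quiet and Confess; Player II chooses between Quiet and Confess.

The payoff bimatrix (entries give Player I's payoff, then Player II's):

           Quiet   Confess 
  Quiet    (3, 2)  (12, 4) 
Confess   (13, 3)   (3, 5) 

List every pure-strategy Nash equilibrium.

(Quiet, Quiet): Player I prefers Confess (13 > 3); Player II prefers Confess (4 > 2) — not an equilibrium.
(Quiet, Confess): Player I gets 12 ≥ 3 from Confess, and Player II gets 4 ≥ 2 from Quiet — Nash equilibrium.
(Confess, Quiet): Player II prefers Confess (5 > 3) — not an equilibrium.
(Confess, Confess): Player I prefers Quiet (12 > 3) — not an equilibrium.

(Quiet, Confess)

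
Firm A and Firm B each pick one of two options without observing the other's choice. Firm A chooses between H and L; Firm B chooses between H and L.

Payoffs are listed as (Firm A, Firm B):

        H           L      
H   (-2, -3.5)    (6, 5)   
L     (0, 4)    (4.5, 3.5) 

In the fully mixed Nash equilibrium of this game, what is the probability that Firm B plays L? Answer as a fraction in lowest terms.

4/7

Let q be the probability that Firm B plays H. In a completely mixed equilibrium, Firm A must be indifferent between H and L.
Firm A's expected payoff from H is −2q + 6(1−q); from L it is 4.5(1−q).
Setting these equal: −8q + 6 = −4.5q + 4.5, so q = 3/7.
Therefore Firm B plays L with probability 1 − 3/7 = 4/7.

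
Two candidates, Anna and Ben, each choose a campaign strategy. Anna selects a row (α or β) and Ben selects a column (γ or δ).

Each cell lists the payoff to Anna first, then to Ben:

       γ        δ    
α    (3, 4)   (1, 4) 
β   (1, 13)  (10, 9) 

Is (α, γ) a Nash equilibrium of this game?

Yes

At (α, γ), Anna earns 3; switching to β would give 1, so Anna has no profitable deviation.
Ben earns 4; switching to δ would give 4, so Ben has no profitable deviation.
Neither player can gain by a unilateral deviation, so this profile is a Nash equilibrium.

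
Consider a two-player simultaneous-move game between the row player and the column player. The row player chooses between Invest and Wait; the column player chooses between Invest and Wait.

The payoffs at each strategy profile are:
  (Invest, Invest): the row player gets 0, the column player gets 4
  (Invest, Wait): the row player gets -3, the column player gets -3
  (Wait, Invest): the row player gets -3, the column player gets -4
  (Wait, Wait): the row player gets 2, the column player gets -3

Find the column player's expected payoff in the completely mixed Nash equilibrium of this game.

First find x, the probability the row player plays Invest, from the column player's indifference between Invest and Wait: 4x − 4(1−x) = −3x − 3(1−x), giving x = 1/8.
Since the column player is indifferent in equilibrium, the column player's expected payoff equals the payoff from either column against (1/8, 7/8). Using Invest: 4(1/8) − 4(7/8) = -3.

-3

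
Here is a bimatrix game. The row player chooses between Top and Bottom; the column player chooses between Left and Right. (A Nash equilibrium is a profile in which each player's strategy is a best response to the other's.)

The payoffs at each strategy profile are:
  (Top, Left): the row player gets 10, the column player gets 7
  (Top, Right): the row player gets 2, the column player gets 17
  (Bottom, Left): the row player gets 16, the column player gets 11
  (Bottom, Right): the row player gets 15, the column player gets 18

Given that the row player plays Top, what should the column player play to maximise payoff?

Against Top, the column player earns 7 from Left and 17 from Right.
So Right is the best response.

Right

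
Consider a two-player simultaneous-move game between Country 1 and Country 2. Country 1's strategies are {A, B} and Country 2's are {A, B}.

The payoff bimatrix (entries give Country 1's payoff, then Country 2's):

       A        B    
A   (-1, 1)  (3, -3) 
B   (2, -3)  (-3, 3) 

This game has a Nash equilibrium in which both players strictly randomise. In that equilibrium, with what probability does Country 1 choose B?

Let r be the probability that Country 1 plays A. In a completely mixed equilibrium, Country 2 must be indifferent between A and B.
Country 2's expected payoff from A is r − 3(1−r); from B it is −3r + 3(1−r).
Setting these equal: 4r − 3 = −6r + 3, so r = 3/5.
Therefore Country 1 plays B with probability 1 − 3/5 = 2/5.

2/5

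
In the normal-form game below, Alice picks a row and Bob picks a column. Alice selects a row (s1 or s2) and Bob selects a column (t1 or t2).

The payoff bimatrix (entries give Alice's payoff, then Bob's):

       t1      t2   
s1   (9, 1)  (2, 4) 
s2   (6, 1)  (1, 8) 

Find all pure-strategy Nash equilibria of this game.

(s1, t2)

(s1, t1): Bob prefers t2 (4 > 1) — not an equilibrium.
(s1, t2): Alice gets 2 ≥ 1 from s2, and Bob gets 4 ≥ 1 from t1 — Nash equilibrium.
(s2, t1): Alice prefers s1 (9 > 6); Bob prefers t2 (8 > 1) — not an equilibrium.
(s2, t2): Alice prefers s1 (2 > 1) — not an equilibrium.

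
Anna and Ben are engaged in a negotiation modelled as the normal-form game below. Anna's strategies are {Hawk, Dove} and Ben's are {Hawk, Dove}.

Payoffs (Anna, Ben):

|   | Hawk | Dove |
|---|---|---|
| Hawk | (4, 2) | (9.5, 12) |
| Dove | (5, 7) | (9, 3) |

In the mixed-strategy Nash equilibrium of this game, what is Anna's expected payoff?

First find q, the probability Ben plays Hawk, from Anna's indifference between Hawk and Dove: 4q + 9.5(1−q) = 5q + 9(1−q), giving q = 1/3.
Since Anna is indifferent in equilibrium, Anna's expected payoff equals the payoff from either row against (1/3, 2/3). Using Hawk: 4(1/3) + 9.5(2/3) = 23/3.

23/3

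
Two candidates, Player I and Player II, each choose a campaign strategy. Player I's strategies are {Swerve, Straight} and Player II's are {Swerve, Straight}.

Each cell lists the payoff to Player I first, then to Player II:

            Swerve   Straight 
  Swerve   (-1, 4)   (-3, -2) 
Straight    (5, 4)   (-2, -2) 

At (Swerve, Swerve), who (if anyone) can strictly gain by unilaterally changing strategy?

Player I at (Swerve, Swerve) earns -1; deviating to Straight yields 5 — a strict improvement.
Player II earns 4; deviating to Straight yields -2 — not better.
Only Player I has a strictly profitable deviation.

Player I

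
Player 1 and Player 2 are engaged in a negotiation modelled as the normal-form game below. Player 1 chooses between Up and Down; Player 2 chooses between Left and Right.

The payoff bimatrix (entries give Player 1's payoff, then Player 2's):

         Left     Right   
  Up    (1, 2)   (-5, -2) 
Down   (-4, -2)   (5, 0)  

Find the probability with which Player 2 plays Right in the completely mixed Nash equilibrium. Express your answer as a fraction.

Let q be the probability that Player 2 plays Left. In a completely mixed equilibrium, Player 1 must be indifferent between Up and Down.
Player 1's expected payoff from Up is q − 5(1−q); from Down it is −4q + 5(1−q).
Setting these equal: 6q − 5 = −9q + 5, so q = 2/3.
Therefore Player 2 plays Right with probability 1 − 2/3 = 1/3.

1/3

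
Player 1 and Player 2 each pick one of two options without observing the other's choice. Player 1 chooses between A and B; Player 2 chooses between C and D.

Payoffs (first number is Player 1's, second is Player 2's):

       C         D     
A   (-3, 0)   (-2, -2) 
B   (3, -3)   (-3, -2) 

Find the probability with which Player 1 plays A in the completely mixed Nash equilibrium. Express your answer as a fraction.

Let p be the probability that Player 1 plays A. In a completely mixed equilibrium, Player 2 must be indifferent between C and D.
Player 2's expected payoff from C is −3(1−p); from D it is −2p − 2(1−p).
Setting these equal: 3p − 3 = -2, so p = 1/3.

1/3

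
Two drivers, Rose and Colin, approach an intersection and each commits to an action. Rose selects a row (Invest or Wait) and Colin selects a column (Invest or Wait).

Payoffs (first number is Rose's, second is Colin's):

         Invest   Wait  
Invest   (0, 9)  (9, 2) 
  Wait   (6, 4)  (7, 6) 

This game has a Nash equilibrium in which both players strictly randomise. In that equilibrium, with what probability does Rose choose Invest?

2/9

Let r be the probability that Rose plays Invest. In a completely mixed equilibrium, Colin must be indifferent between Invest and Wait.
Colin's expected payoff from Invest is 9r + 4(1−r); from Wait it is 2r + 6(1−r).
Setting these equal: 5r + 4 = −4r + 6, so r = 2/9.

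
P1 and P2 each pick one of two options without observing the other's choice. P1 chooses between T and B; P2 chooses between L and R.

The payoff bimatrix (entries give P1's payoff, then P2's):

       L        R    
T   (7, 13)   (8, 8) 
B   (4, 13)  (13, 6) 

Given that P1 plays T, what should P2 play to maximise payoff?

L

Against T, P2 earns 13 from L and 8 from R.
So L is the best response.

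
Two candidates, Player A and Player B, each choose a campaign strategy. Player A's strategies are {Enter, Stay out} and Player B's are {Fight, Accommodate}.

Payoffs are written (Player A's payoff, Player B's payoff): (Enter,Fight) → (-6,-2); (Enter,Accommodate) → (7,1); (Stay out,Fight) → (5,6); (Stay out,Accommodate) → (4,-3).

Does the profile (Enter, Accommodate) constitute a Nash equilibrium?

Yes

At (Enter, Accommodate), Player A earns 7; switching to Stay out would give 4, so Player A has no profitable deviation.
Player B earns 1; switching to Fight would give -2, so Player B has no profitable deviation.
Neither player can gain by a unilateral deviation, so this profile is a Nash equilibrium.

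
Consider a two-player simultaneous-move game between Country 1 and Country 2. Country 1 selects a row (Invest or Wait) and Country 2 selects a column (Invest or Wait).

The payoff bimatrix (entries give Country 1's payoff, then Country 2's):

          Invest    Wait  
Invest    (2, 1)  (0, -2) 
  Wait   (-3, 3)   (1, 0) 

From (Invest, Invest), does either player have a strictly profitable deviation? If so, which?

Country 1 at (Invest, Invest) earns 2; deviating to Wait yields -3 — not better.
Country 2 earns 1; deviating to Wait yields -2 — not better.
Neither player can strictly improve; the profile is a Nash equilibrium.

Neither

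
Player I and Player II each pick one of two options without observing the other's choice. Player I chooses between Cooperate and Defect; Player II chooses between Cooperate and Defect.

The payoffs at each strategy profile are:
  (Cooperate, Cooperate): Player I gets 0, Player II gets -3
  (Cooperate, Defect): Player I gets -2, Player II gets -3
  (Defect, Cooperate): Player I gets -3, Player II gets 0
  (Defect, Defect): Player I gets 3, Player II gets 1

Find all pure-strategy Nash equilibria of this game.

(Cooperate, Cooperate) and (Defect, Defect)

(Cooperate, Cooperate): Player I gets 0 ≥ -3 from Defect, and Player II gets -3 ≥ -3 from Defect — Nash equilibrium.
(Cooperate, Defect): Player I prefers Defect (3 > -2) — not an equilibrium.
(Defect, Cooperate): Player I prefers Cooperate (0 > -3); Player II prefers Defect (1 > 0) — not an equilibrium.
(Defect, Defect): Player I gets 3 ≥ -2 from Cooperate, and Player II gets 1 ≥ 0 from Cooperate — Nash equilibrium.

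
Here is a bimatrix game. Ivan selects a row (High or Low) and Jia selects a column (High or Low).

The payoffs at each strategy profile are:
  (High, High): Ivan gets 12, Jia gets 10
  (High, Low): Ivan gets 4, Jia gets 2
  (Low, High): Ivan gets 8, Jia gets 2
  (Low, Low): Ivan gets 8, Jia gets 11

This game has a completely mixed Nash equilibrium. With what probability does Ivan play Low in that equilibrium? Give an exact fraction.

8/17

Let x be the probability that Ivan plays High. In a completely mixed equilibrium, Jia must be indifferent between High and Low.
Jia's expected payoff from High is 10x + 2(1−x); from Low it is 2x + 11(1−x).
Setting these equal: 8x + 2 = −9x + 11, so x = 9/17.
Therefore Ivan plays Low with probability 1 − 9/17 = 8/17.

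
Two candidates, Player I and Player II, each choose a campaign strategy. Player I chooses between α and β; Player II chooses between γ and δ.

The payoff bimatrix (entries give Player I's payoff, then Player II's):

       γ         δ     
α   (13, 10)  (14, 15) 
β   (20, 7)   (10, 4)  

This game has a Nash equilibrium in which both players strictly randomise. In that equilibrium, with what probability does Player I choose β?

5/8

Let r be the probability that Player I plays α. In a completely mixed equilibrium, Player II must be indifferent between γ and δ.
Player II's expected payoff from γ is 10r + 7(1−r); from δ it is 15r + 4(1−r).
Setting these equal: 3r + 7 = 11r + 4, so r = 3/8.
Therefore Player I plays β with probability 1 − 3/8 = 5/8.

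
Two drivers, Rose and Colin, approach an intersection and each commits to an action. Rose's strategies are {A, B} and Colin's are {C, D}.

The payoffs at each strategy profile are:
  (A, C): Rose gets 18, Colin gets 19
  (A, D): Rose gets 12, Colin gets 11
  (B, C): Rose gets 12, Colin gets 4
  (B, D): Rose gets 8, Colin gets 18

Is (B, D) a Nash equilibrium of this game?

No

At (B, D), Rose earns 8; switching to A would give 12, so Rose would deviate.
Colin earns 18; switching to C would give 4, so Colin has no profitable deviation.
Since at least one player can profitably deviate, this is not a Nash equilibrium.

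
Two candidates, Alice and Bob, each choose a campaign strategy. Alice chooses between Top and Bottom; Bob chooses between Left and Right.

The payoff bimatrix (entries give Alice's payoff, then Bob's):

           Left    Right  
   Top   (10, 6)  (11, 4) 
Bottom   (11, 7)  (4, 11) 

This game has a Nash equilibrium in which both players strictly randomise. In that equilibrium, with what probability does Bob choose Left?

7/8

Let c be the probability that Bob plays Left. In a completely mixed equilibrium, Alice must be indifferent between Top and Bottom.
Alice's expected payoff from Top is 10c + 11(1−c); from Bottom it is 11c + 4(1−c).
Setting these equal: −c + 11 = 7c + 4, so c = 7/8.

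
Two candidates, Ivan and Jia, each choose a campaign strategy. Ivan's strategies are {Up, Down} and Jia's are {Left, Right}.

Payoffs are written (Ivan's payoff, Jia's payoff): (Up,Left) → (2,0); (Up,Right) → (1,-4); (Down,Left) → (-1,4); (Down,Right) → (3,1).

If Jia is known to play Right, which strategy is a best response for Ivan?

Down

Against Right, Ivan earns 1 from Up and 3 from Down.
So Down is the best response.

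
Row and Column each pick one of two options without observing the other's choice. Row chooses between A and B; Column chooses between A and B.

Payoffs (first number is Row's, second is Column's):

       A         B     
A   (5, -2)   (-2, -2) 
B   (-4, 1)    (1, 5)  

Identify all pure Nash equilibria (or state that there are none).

(A, A): Row gets 5 ≥ -4 from B, and Column gets -2 ≥ -2 from B — Nash equilibrium.
(A, B): Row prefers B (1 > -2) — not an equilibrium.
(B, A): Row prefers A (5 > -4); Column prefers B (5 > 1) — not an equilibrium.
(B, B): Row gets 1 ≥ -2 from A, and Column gets 5 ≥ 1 from A — Nash equilibrium.

(A, A) and (B, B)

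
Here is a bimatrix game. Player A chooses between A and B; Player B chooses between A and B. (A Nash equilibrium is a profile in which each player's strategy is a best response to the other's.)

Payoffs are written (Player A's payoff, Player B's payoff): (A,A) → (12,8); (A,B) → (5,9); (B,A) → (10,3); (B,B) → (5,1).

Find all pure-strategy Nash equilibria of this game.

(A, A): Player B prefers B (9 > 8) — not an equilibrium.
(A, B): Player A gets 5 ≥ 5 from B, and Player B gets 9 ≥ 8 from A — Nash equilibrium.
(B, A): Player A prefers A (12 > 10) — not an equilibrium.
(B, B): Player B prefers A (3 > 1) — not an equilibrium.

(A, B)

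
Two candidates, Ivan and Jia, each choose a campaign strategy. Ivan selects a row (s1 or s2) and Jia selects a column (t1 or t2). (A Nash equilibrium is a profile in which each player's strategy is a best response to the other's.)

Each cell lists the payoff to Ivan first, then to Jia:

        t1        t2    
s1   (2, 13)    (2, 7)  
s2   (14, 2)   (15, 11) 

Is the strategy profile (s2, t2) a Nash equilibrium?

At (s2, t2), Ivan earns 15; switching to s1 would give 2, so Ivan has no profitable deviation.
Jia earns 11; switching to t1 would give 2, so Jia has no profitable deviation.
Neither player can gain by a unilateral deviation, so this profile is a Nash equilibrium.

Yes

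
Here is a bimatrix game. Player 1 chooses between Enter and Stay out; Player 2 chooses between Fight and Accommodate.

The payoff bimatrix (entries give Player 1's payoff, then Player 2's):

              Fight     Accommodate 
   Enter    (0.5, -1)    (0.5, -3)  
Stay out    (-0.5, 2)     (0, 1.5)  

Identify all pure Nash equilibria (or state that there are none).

(Enter, Fight)

(Enter, Fight): Player 1 gets 0.5 ≥ -0.5 from Stay out, and Player 2 gets -1 ≥ -3 from Accommodate — Nash equilibrium.
(Enter, Accommodate): Player 2 prefers Fight (-1 > -3) — not an equilibrium.
(Stay out, Fight): Player 1 prefers Enter (0.5 > -0.5) — not an equilibrium.
(Stay out, Accommodate): Player 1 prefers Enter (0.5 > 0); Player 2 prefers Fight (2 > 1.5) — not an equilibrium.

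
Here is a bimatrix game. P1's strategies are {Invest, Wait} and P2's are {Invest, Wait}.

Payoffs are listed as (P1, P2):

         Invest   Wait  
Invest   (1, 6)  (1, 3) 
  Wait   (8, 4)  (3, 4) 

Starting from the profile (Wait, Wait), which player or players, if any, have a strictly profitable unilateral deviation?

Neither

P1 at (Wait, Wait) earns 3; deviating to Invest yields 1 — not better.
P2 earns 4; deviating to Invest yields 4 — not better.
Neither player can strictly improve; the profile is a Nash equilibrium.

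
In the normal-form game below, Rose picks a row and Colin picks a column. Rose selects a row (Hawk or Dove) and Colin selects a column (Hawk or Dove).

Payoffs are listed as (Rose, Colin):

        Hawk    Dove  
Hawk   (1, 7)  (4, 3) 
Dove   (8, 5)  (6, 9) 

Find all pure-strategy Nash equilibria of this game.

(Dove, Dove)

(Hawk, Hawk): Rose prefers Dove (8 > 1) — not an equilibrium.
(Hawk, Dove): Rose prefers Dove (6 > 4); Colin prefers Hawk (7 > 3) — not an equilibrium.
(Dove, Hawk): Colin prefers Dove (9 > 5) — not an equilibrium.
(Dove, Dove): Rose gets 6 ≥ 4 from Hawk, and Colin gets 9 ≥ 5 from Hawk — Nash equilibrium.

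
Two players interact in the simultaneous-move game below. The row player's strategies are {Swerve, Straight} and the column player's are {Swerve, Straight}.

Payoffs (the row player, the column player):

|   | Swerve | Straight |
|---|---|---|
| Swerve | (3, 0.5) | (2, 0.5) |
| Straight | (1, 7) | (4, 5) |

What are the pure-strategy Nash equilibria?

(Swerve, Swerve)

(Swerve, Swerve): the row player gets 3 ≥ 1 from Straight, and the column player gets 0.5 ≥ 0.5 from Straight — Nash equilibrium.
(Swerve, Straight): the row player prefers Straight (4 > 2) — not an equilibrium.
(Straight, Swerve): the row player prefers Swerve (3 > 1) — not an equilibrium.
(Straight, Straight): the column player prefers Swerve (7 > 5) — not an equilibrium.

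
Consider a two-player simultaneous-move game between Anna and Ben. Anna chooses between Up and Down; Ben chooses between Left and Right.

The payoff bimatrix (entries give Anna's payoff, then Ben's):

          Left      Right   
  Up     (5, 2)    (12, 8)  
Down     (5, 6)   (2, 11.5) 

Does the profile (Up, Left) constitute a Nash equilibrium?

At (Up, Left), Anna earns 5; switching to Down would give 5, so Anna has no profitable deviation.
Ben earns 2; switching to Right would give 8, so Ben would deviate.
Since at least one player can profitably deviate, this is not a Nash equilibrium.

No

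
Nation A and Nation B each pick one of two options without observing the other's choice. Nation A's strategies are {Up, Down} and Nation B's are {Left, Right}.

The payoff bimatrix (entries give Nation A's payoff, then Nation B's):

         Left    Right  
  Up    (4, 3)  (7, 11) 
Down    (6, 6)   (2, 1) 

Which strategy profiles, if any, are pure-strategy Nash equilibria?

(Up, Right) and (Down, Left)

(Up, Left): Nation A prefers Down (6 > 4); Nation B prefers Right (11 > 3) — not an equilibrium.
(Up, Right): Nation A gets 7 ≥ 2 from Down, and Nation B gets 11 ≥ 3 from Left — Nash equilibrium.
(Down, Left): Nation A gets 6 ≥ 4 from Up, and Nation B gets 6 ≥ 1 from Right — Nash equilibrium.
(Down, Right): Nation A prefers Up (7 > 2); Nation B prefers Left (6 > 1) — not an equilibrium.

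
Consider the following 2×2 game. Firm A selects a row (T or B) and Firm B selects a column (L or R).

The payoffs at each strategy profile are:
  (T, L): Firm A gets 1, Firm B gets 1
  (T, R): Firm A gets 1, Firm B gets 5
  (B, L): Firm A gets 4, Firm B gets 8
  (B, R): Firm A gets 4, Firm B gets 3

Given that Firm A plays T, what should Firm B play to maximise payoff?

R

Against T, Firm B earns 1 from L and 5 from R.
So R is the best response.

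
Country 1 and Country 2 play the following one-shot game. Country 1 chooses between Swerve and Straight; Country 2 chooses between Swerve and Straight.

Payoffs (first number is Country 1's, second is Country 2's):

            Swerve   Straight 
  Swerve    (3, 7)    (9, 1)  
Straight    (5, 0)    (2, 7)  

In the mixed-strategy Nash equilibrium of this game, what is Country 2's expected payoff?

First find x, the probability Country 1 plays Swerve, from Country 2's indifference between Swerve and Straight: 7x = x + 7(1−x), giving x = 7/13.
Since Country 2 is indifferent in equilibrium, Country 2's expected payoff equals the payoff from either column against (7/13, 6/13). Using Swerve: 7(7/13) = 49/13.

49/13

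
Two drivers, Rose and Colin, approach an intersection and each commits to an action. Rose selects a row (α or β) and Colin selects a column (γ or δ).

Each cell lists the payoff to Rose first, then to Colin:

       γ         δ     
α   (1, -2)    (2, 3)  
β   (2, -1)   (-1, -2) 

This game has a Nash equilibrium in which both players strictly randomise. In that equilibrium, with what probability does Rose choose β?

Let p be the probability that Rose plays α. In a completely mixed equilibrium, Colin must be indifferent between γ and δ.
Colin's expected payoff from γ is −2p − (1−p); from δ it is 3p − 2(1−p).
Setting these equal: −p − 1 = 5p − 2, so p = 1/6.
Therefore Rose plays β with probability 1 − 1/6 = 5/6.

5/6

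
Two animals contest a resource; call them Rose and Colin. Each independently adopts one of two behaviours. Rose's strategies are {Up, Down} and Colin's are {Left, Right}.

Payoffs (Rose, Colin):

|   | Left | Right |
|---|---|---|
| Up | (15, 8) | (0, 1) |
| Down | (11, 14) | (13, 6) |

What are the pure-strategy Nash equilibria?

(Up, Left): Rose gets 15 ≥ 11 from Down, and Colin gets 8 ≥ 1 from Right — Nash equilibrium.
(Up, Right): Rose prefers Down (13 > 0); Colin prefers Left (8 > 1) — not an equilibrium.
(Down, Left): Rose prefers Up (15 > 11) — not an equilibrium.
(Down, Right): Colin prefers Left (14 > 6) — not an equilibrium.

(Up, Left)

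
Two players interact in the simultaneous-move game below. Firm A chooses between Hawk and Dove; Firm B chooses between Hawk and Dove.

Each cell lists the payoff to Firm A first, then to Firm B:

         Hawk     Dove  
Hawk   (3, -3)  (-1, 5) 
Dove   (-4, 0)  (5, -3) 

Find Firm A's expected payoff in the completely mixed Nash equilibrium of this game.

First find y, the probability Firm B plays Hawk, from Firm A's indifference between Hawk and Dove: 3y − (1−y) = −4y + 5(1−y), giving y = 6/13.
Since Firm A is indifferent in equilibrium, Firm A's expected payoff equals the payoff from either row against (6/13, 7/13). Using Hawk: 3(6/13) − (7/13) = 11/13.

11/13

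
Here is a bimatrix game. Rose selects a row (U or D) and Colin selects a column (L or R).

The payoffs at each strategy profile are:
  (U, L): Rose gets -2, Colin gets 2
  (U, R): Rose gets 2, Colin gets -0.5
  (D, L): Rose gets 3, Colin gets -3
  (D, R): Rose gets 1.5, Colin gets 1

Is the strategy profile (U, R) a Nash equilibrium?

At (U, R), Rose earns 2; switching to D would give 1.5, so Rose has no profitable deviation.
Colin earns -0.5; switching to L would give 2, so Colin would deviate.
Since at least one player can profitably deviate, this is not a Nash equilibrium.

No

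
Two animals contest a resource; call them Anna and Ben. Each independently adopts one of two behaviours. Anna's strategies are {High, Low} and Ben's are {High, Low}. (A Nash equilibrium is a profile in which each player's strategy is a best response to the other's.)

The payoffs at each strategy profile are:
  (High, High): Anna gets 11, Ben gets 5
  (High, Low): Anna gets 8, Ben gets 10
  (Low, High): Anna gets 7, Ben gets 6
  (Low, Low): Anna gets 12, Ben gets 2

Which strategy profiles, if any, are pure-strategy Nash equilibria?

(High, High): Ben prefers Low (10 > 5) — not an equilibrium.
(High, Low): Anna prefers Low (12 > 8) — not an equilibrium.
(Low, High): Anna prefers High (11 > 7) — not an equilibrium.
(Low, Low): Ben prefers High (6 > 2) — not an equilibrium.

none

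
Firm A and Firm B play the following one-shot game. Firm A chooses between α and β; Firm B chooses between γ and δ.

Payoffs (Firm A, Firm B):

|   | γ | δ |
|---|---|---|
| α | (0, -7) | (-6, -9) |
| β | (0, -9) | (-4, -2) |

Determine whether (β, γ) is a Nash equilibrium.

No

At (β, γ), Firm A earns 0; switching to α would give 0, so Firm A has no profitable deviation.
Firm B earns -9; switching to δ would give -2, so Firm B would deviate.
Since at least one player can profitably deviate, this is not a Nash equilibrium.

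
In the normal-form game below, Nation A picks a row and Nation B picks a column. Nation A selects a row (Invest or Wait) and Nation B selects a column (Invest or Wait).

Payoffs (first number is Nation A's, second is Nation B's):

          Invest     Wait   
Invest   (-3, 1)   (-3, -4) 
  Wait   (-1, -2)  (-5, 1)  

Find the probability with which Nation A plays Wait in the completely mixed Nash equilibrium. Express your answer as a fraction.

5/8

Let r be the probability that Nation A plays Invest. In a completely mixed equilibrium, Nation B must be indifferent between Invest and Wait.
Nation B's expected payoff from Invest is r − 2(1−r); from Wait it is −4r + (1−r).
Setting these equal: 3r − 2 = −5r + 1, so r = 3/8.
Therefore Nation A plays Wait with probability 1 − 3/8 = 5/8.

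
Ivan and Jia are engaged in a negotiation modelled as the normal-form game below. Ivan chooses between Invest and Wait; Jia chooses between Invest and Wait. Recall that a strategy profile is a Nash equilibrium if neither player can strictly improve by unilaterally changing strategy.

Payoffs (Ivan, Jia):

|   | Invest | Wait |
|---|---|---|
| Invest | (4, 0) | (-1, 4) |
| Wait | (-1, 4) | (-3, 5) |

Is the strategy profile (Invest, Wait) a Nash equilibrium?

Yes

At (Invest, Wait), Ivan earns -1; switching to Wait would give -3, so Ivan has no profitable deviation.
Jia earns 4; switching to Invest would give 0, so Jia has no profitable deviation.
Neither player can gain by a unilateral deviation, so this profile is a Nash equilibrium.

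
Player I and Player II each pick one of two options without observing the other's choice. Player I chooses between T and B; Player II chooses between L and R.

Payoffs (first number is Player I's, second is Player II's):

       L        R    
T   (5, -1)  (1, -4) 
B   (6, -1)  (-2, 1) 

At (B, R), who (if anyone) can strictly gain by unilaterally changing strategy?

Player I at (B, R) earns -2; deviating to T yields 1 — a strict improvement.
Player II earns 1; deviating to L yields -1 — not better.
Only Player I has a strictly profitable deviation.

Player I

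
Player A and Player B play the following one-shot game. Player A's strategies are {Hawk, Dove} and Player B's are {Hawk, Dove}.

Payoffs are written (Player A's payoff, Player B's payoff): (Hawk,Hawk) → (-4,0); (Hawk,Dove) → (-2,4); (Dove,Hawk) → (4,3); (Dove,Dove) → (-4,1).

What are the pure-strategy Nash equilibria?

(Hawk, Hawk): Player A prefers Dove (4 > -4); Player B prefers Dove (4 > 0) — not an equilibrium.
(Hawk, Dove): Player A gets -2 ≥ -4 from Dove, and Player B gets 4 ≥ 0 from Hawk — Nash equilibrium.
(Dove, Hawk): Player A gets 4 ≥ -4 from Hawk, and Player B gets 3 ≥ 1 from Dove — Nash equilibrium.
(Dove, Dove): Player A prefers Hawk (-2 > -4); Player B prefers Hawk (3 > 1) — not an equilibrium.

(Hawk, Dove) and (Dove, Hawk)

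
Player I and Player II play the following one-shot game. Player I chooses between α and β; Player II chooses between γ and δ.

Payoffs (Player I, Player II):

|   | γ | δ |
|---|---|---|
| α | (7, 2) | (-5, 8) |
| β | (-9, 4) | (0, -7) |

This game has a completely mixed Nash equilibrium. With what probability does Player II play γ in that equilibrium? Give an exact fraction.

Let q be the probability that Player II plays γ. In a completely mixed equilibrium, Player I must be indifferent between α and β.
Player I's expected payoff from α is 7q − 5(1−q); from β it is −9q.
Setting these equal: 12q − 5 = −9q, so q = 5/21.

5/21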